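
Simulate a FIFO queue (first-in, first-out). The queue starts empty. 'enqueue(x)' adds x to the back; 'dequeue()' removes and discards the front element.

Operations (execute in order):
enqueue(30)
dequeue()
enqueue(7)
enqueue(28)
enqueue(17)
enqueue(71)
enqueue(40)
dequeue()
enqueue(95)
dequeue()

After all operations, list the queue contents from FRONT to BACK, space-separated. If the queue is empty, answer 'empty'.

Answer: 17 71 40 95

Derivation:
enqueue(30): [30]
dequeue(): []
enqueue(7): [7]
enqueue(28): [7, 28]
enqueue(17): [7, 28, 17]
enqueue(71): [7, 28, 17, 71]
enqueue(40): [7, 28, 17, 71, 40]
dequeue(): [28, 17, 71, 40]
enqueue(95): [28, 17, 71, 40, 95]
dequeue(): [17, 71, 40, 95]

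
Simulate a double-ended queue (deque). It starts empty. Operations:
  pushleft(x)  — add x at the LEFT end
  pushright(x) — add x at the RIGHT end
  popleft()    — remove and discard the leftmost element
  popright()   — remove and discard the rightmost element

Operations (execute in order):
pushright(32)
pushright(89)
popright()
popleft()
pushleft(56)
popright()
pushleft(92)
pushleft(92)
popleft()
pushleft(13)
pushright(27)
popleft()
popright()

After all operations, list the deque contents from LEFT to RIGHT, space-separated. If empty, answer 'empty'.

pushright(32): [32]
pushright(89): [32, 89]
popright(): [32]
popleft(): []
pushleft(56): [56]
popright(): []
pushleft(92): [92]
pushleft(92): [92, 92]
popleft(): [92]
pushleft(13): [13, 92]
pushright(27): [13, 92, 27]
popleft(): [92, 27]
popright(): [92]

Answer: 92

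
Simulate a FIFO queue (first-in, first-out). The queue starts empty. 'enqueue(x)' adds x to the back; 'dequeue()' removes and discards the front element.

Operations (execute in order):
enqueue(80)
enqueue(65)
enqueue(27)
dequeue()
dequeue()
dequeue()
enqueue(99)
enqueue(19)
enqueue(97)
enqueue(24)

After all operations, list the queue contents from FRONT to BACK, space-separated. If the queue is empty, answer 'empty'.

enqueue(80): [80]
enqueue(65): [80, 65]
enqueue(27): [80, 65, 27]
dequeue(): [65, 27]
dequeue(): [27]
dequeue(): []
enqueue(99): [99]
enqueue(19): [99, 19]
enqueue(97): [99, 19, 97]
enqueue(24): [99, 19, 97, 24]

Answer: 99 19 97 24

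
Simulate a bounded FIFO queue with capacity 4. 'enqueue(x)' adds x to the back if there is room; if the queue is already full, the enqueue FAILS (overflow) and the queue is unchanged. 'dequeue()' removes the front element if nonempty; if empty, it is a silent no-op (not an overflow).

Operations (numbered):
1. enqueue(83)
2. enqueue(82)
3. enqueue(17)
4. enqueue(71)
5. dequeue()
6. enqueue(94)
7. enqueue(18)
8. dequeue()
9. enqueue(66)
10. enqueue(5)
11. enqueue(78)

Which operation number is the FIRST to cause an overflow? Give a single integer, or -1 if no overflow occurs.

1. enqueue(83): size=1
2. enqueue(82): size=2
3. enqueue(17): size=3
4. enqueue(71): size=4
5. dequeue(): size=3
6. enqueue(94): size=4
7. enqueue(18): size=4=cap → OVERFLOW (fail)
8. dequeue(): size=3
9. enqueue(66): size=4
10. enqueue(5): size=4=cap → OVERFLOW (fail)
11. enqueue(78): size=4=cap → OVERFLOW (fail)

Answer: 7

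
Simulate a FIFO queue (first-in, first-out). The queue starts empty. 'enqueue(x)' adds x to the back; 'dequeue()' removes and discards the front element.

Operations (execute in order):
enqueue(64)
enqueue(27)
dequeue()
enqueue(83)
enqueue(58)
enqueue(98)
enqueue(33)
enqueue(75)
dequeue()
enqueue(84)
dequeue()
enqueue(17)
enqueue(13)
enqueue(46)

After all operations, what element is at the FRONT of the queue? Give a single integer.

Answer: 58

Derivation:
enqueue(64): queue = [64]
enqueue(27): queue = [64, 27]
dequeue(): queue = [27]
enqueue(83): queue = [27, 83]
enqueue(58): queue = [27, 83, 58]
enqueue(98): queue = [27, 83, 58, 98]
enqueue(33): queue = [27, 83, 58, 98, 33]
enqueue(75): queue = [27, 83, 58, 98, 33, 75]
dequeue(): queue = [83, 58, 98, 33, 75]
enqueue(84): queue = [83, 58, 98, 33, 75, 84]
dequeue(): queue = [58, 98, 33, 75, 84]
enqueue(17): queue = [58, 98, 33, 75, 84, 17]
enqueue(13): queue = [58, 98, 33, 75, 84, 17, 13]
enqueue(46): queue = [58, 98, 33, 75, 84, 17, 13, 46]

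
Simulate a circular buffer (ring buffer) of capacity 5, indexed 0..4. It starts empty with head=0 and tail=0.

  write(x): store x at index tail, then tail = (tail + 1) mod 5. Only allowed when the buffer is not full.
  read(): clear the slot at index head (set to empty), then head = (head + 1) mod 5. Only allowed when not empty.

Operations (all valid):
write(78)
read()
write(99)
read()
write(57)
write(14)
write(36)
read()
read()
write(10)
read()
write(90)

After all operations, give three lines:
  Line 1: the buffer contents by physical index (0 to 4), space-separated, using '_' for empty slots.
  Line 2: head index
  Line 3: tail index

Answer: 10 90 _ _ _
0
2

Derivation:
write(78): buf=[78 _ _ _ _], head=0, tail=1, size=1
read(): buf=[_ _ _ _ _], head=1, tail=1, size=0
write(99): buf=[_ 99 _ _ _], head=1, tail=2, size=1
read(): buf=[_ _ _ _ _], head=2, tail=2, size=0
write(57): buf=[_ _ 57 _ _], head=2, tail=3, size=1
write(14): buf=[_ _ 57 14 _], head=2, tail=4, size=2
write(36): buf=[_ _ 57 14 36], head=2, tail=0, size=3
read(): buf=[_ _ _ 14 36], head=3, tail=0, size=2
read(): buf=[_ _ _ _ 36], head=4, tail=0, size=1
write(10): buf=[10 _ _ _ 36], head=4, tail=1, size=2
read(): buf=[10 _ _ _ _], head=0, tail=1, size=1
write(90): buf=[10 90 _ _ _], head=0, tail=2, size=2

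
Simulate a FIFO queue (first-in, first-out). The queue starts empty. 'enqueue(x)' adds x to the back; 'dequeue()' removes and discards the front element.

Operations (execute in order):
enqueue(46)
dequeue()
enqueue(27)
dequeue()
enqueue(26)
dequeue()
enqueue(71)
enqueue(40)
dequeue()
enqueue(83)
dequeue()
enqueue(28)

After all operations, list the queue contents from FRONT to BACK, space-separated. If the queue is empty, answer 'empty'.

enqueue(46): [46]
dequeue(): []
enqueue(27): [27]
dequeue(): []
enqueue(26): [26]
dequeue(): []
enqueue(71): [71]
enqueue(40): [71, 40]
dequeue(): [40]
enqueue(83): [40, 83]
dequeue(): [83]
enqueue(28): [83, 28]

Answer: 83 28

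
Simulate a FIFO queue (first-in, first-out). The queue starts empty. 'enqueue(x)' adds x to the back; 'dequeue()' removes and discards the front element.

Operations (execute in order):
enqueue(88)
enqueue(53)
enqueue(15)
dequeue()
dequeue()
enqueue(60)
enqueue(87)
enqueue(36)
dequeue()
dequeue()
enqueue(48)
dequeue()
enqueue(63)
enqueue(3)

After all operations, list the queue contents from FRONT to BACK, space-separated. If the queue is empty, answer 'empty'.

enqueue(88): [88]
enqueue(53): [88, 53]
enqueue(15): [88, 53, 15]
dequeue(): [53, 15]
dequeue(): [15]
enqueue(60): [15, 60]
enqueue(87): [15, 60, 87]
enqueue(36): [15, 60, 87, 36]
dequeue(): [60, 87, 36]
dequeue(): [87, 36]
enqueue(48): [87, 36, 48]
dequeue(): [36, 48]
enqueue(63): [36, 48, 63]
enqueue(3): [36, 48, 63, 3]

Answer: 36 48 63 3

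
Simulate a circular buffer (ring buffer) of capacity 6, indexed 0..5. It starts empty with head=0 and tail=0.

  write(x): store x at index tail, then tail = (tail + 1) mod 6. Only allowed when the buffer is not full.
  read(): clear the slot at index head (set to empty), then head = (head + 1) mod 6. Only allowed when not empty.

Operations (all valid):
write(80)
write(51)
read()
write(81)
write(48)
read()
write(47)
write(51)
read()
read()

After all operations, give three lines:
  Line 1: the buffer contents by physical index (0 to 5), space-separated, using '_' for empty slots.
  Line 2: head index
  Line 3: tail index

Answer: _ _ _ _ 47 51
4
0

Derivation:
write(80): buf=[80 _ _ _ _ _], head=0, tail=1, size=1
write(51): buf=[80 51 _ _ _ _], head=0, tail=2, size=2
read(): buf=[_ 51 _ _ _ _], head=1, tail=2, size=1
write(81): buf=[_ 51 81 _ _ _], head=1, tail=3, size=2
write(48): buf=[_ 51 81 48 _ _], head=1, tail=4, size=3
read(): buf=[_ _ 81 48 _ _], head=2, tail=4, size=2
write(47): buf=[_ _ 81 48 47 _], head=2, tail=5, size=3
write(51): buf=[_ _ 81 48 47 51], head=2, tail=0, size=4
read(): buf=[_ _ _ 48 47 51], head=3, tail=0, size=3
read(): buf=[_ _ _ _ 47 51], head=4, tail=0, size=2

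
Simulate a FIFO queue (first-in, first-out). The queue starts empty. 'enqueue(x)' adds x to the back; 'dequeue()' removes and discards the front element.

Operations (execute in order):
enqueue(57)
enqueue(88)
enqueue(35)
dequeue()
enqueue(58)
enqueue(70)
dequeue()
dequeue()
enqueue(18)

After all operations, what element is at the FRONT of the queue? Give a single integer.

enqueue(57): queue = [57]
enqueue(88): queue = [57, 88]
enqueue(35): queue = [57, 88, 35]
dequeue(): queue = [88, 35]
enqueue(58): queue = [88, 35, 58]
enqueue(70): queue = [88, 35, 58, 70]
dequeue(): queue = [35, 58, 70]
dequeue(): queue = [58, 70]
enqueue(18): queue = [58, 70, 18]

Answer: 58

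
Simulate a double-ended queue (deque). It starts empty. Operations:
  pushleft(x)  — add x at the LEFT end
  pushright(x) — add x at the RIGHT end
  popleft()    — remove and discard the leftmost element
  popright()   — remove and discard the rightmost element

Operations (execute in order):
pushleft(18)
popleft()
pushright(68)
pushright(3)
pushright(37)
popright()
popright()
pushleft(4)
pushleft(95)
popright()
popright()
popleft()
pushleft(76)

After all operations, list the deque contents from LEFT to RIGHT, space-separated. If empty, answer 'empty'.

pushleft(18): [18]
popleft(): []
pushright(68): [68]
pushright(3): [68, 3]
pushright(37): [68, 3, 37]
popright(): [68, 3]
popright(): [68]
pushleft(4): [4, 68]
pushleft(95): [95, 4, 68]
popright(): [95, 4]
popright(): [95]
popleft(): []
pushleft(76): [76]

Answer: 76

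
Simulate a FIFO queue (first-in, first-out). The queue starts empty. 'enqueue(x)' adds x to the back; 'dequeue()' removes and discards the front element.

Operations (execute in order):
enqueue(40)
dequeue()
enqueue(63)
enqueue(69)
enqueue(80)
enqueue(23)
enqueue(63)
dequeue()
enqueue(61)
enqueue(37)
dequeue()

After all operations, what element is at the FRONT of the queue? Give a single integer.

Answer: 80

Derivation:
enqueue(40): queue = [40]
dequeue(): queue = []
enqueue(63): queue = [63]
enqueue(69): queue = [63, 69]
enqueue(80): queue = [63, 69, 80]
enqueue(23): queue = [63, 69, 80, 23]
enqueue(63): queue = [63, 69, 80, 23, 63]
dequeue(): queue = [69, 80, 23, 63]
enqueue(61): queue = [69, 80, 23, 63, 61]
enqueue(37): queue = [69, 80, 23, 63, 61, 37]
dequeue(): queue = [80, 23, 63, 61, 37]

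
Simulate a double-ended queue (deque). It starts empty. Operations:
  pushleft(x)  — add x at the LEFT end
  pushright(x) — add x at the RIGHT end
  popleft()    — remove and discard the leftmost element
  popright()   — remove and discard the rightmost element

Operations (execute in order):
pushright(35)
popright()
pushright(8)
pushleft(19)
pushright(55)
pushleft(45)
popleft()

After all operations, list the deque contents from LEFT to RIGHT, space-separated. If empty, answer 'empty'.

Answer: 19 8 55

Derivation:
pushright(35): [35]
popright(): []
pushright(8): [8]
pushleft(19): [19, 8]
pushright(55): [19, 8, 55]
pushleft(45): [45, 19, 8, 55]
popleft(): [19, 8, 55]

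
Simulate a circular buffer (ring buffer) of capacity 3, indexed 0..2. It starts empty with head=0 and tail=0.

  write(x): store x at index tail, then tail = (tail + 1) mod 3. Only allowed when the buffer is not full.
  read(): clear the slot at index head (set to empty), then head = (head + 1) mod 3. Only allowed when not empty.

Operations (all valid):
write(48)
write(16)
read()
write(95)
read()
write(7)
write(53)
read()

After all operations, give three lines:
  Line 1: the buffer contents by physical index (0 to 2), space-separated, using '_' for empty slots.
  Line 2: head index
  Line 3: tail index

write(48): buf=[48 _ _], head=0, tail=1, size=1
write(16): buf=[48 16 _], head=0, tail=2, size=2
read(): buf=[_ 16 _], head=1, tail=2, size=1
write(95): buf=[_ 16 95], head=1, tail=0, size=2
read(): buf=[_ _ 95], head=2, tail=0, size=1
write(7): buf=[7 _ 95], head=2, tail=1, size=2
write(53): buf=[7 53 95], head=2, tail=2, size=3
read(): buf=[7 53 _], head=0, tail=2, size=2

Answer: 7 53 _
0
2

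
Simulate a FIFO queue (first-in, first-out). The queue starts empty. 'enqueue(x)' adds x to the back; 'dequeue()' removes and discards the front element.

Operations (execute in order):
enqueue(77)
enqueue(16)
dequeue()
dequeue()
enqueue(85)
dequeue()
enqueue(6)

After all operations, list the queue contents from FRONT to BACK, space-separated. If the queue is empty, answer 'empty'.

Answer: 6

Derivation:
enqueue(77): [77]
enqueue(16): [77, 16]
dequeue(): [16]
dequeue(): []
enqueue(85): [85]
dequeue(): []
enqueue(6): [6]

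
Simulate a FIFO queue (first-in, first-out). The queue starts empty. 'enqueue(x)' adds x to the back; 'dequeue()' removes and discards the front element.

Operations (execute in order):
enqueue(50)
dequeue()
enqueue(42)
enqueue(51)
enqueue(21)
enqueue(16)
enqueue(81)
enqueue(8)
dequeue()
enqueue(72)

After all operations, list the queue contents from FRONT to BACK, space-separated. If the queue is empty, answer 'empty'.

Answer: 51 21 16 81 8 72

Derivation:
enqueue(50): [50]
dequeue(): []
enqueue(42): [42]
enqueue(51): [42, 51]
enqueue(21): [42, 51, 21]
enqueue(16): [42, 51, 21, 16]
enqueue(81): [42, 51, 21, 16, 81]
enqueue(8): [42, 51, 21, 16, 81, 8]
dequeue(): [51, 21, 16, 81, 8]
enqueue(72): [51, 21, 16, 81, 8, 72]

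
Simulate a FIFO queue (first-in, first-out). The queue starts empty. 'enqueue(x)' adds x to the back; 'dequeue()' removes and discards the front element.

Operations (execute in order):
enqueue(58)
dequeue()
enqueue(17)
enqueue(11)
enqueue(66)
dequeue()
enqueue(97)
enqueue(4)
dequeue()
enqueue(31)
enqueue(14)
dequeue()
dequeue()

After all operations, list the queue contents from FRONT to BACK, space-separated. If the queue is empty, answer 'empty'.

Answer: 4 31 14

Derivation:
enqueue(58): [58]
dequeue(): []
enqueue(17): [17]
enqueue(11): [17, 11]
enqueue(66): [17, 11, 66]
dequeue(): [11, 66]
enqueue(97): [11, 66, 97]
enqueue(4): [11, 66, 97, 4]
dequeue(): [66, 97, 4]
enqueue(31): [66, 97, 4, 31]
enqueue(14): [66, 97, 4, 31, 14]
dequeue(): [97, 4, 31, 14]
dequeue(): [4, 31, 14]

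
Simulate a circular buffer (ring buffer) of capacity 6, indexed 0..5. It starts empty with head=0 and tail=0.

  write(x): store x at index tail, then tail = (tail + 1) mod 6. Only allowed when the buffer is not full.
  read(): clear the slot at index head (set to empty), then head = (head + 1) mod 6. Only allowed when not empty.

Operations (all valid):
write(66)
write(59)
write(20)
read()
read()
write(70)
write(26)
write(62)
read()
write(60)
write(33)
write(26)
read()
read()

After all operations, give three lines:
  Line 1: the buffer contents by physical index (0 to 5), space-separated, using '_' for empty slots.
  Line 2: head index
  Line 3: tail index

Answer: 60 33 26 _ _ 62
5
3

Derivation:
write(66): buf=[66 _ _ _ _ _], head=0, tail=1, size=1
write(59): buf=[66 59 _ _ _ _], head=0, tail=2, size=2
write(20): buf=[66 59 20 _ _ _], head=0, tail=3, size=3
read(): buf=[_ 59 20 _ _ _], head=1, tail=3, size=2
read(): buf=[_ _ 20 _ _ _], head=2, tail=3, size=1
write(70): buf=[_ _ 20 70 _ _], head=2, tail=4, size=2
write(26): buf=[_ _ 20 70 26 _], head=2, tail=5, size=3
write(62): buf=[_ _ 20 70 26 62], head=2, tail=0, size=4
read(): buf=[_ _ _ 70 26 62], head=3, tail=0, size=3
write(60): buf=[60 _ _ 70 26 62], head=3, tail=1, size=4
write(33): buf=[60 33 _ 70 26 62], head=3, tail=2, size=5
write(26): buf=[60 33 26 70 26 62], head=3, tail=3, size=6
read(): buf=[60 33 26 _ 26 62], head=4, tail=3, size=5
read(): buf=[60 33 26 _ _ 62], head=5, tail=3, size=4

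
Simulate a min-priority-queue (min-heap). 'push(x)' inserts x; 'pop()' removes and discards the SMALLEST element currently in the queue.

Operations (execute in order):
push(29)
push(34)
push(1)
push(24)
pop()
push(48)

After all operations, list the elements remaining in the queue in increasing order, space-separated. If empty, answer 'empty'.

Answer: 24 29 34 48

Derivation:
push(29): heap contents = [29]
push(34): heap contents = [29, 34]
push(1): heap contents = [1, 29, 34]
push(24): heap contents = [1, 24, 29, 34]
pop() → 1: heap contents = [24, 29, 34]
push(48): heap contents = [24, 29, 34, 48]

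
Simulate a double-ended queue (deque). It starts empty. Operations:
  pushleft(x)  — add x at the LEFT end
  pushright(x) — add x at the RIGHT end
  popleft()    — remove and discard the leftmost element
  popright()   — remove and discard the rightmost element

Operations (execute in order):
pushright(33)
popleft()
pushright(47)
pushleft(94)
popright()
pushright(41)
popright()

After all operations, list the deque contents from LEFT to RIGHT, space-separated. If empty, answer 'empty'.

pushright(33): [33]
popleft(): []
pushright(47): [47]
pushleft(94): [94, 47]
popright(): [94]
pushright(41): [94, 41]
popright(): [94]

Answer: 94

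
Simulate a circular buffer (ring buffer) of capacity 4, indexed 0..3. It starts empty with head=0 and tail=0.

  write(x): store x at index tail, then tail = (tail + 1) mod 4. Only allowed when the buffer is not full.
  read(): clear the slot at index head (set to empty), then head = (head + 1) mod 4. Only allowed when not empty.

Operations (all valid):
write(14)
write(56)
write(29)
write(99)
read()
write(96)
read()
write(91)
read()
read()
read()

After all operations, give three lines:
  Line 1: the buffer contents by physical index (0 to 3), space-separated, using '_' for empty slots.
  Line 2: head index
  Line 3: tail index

write(14): buf=[14 _ _ _], head=0, tail=1, size=1
write(56): buf=[14 56 _ _], head=0, tail=2, size=2
write(29): buf=[14 56 29 _], head=0, tail=3, size=3
write(99): buf=[14 56 29 99], head=0, tail=0, size=4
read(): buf=[_ 56 29 99], head=1, tail=0, size=3
write(96): buf=[96 56 29 99], head=1, tail=1, size=4
read(): buf=[96 _ 29 99], head=2, tail=1, size=3
write(91): buf=[96 91 29 99], head=2, tail=2, size=4
read(): buf=[96 91 _ 99], head=3, tail=2, size=3
read(): buf=[96 91 _ _], head=0, tail=2, size=2
read(): buf=[_ 91 _ _], head=1, tail=2, size=1

Answer: _ 91 _ _
1
2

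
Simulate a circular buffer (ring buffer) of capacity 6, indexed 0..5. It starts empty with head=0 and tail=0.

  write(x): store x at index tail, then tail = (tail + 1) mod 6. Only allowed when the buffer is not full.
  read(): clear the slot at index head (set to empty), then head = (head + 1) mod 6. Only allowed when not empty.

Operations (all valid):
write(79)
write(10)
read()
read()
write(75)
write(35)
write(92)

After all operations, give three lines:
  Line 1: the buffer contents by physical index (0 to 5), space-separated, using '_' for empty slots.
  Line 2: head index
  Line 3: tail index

write(79): buf=[79 _ _ _ _ _], head=0, tail=1, size=1
write(10): buf=[79 10 _ _ _ _], head=0, tail=2, size=2
read(): buf=[_ 10 _ _ _ _], head=1, tail=2, size=1
read(): buf=[_ _ _ _ _ _], head=2, tail=2, size=0
write(75): buf=[_ _ 75 _ _ _], head=2, tail=3, size=1
write(35): buf=[_ _ 75 35 _ _], head=2, tail=4, size=2
write(92): buf=[_ _ 75 35 92 _], head=2, tail=5, size=3

Answer: _ _ 75 35 92 _
2
5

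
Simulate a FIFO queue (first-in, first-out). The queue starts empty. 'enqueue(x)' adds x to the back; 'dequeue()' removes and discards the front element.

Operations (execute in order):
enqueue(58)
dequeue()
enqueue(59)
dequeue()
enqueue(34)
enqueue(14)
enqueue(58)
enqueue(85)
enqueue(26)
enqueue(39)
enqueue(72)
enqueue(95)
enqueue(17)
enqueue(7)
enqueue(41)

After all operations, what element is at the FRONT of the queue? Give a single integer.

enqueue(58): queue = [58]
dequeue(): queue = []
enqueue(59): queue = [59]
dequeue(): queue = []
enqueue(34): queue = [34]
enqueue(14): queue = [34, 14]
enqueue(58): queue = [34, 14, 58]
enqueue(85): queue = [34, 14, 58, 85]
enqueue(26): queue = [34, 14, 58, 85, 26]
enqueue(39): queue = [34, 14, 58, 85, 26, 39]
enqueue(72): queue = [34, 14, 58, 85, 26, 39, 72]
enqueue(95): queue = [34, 14, 58, 85, 26, 39, 72, 95]
enqueue(17): queue = [34, 14, 58, 85, 26, 39, 72, 95, 17]
enqueue(7): queue = [34, 14, 58, 85, 26, 39, 72, 95, 17, 7]
enqueue(41): queue = [34, 14, 58, 85, 26, 39, 72, 95, 17, 7, 41]

Answer: 34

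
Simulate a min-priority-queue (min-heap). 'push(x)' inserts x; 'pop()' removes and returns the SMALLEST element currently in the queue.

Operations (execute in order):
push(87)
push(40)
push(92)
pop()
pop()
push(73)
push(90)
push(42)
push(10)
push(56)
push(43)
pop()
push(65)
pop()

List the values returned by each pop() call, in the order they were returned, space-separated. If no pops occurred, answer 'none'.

push(87): heap contents = [87]
push(40): heap contents = [40, 87]
push(92): heap contents = [40, 87, 92]
pop() → 40: heap contents = [87, 92]
pop() → 87: heap contents = [92]
push(73): heap contents = [73, 92]
push(90): heap contents = [73, 90, 92]
push(42): heap contents = [42, 73, 90, 92]
push(10): heap contents = [10, 42, 73, 90, 92]
push(56): heap contents = [10, 42, 56, 73, 90, 92]
push(43): heap contents = [10, 42, 43, 56, 73, 90, 92]
pop() → 10: heap contents = [42, 43, 56, 73, 90, 92]
push(65): heap contents = [42, 43, 56, 65, 73, 90, 92]
pop() → 42: heap contents = [43, 56, 65, 73, 90, 92]

Answer: 40 87 10 42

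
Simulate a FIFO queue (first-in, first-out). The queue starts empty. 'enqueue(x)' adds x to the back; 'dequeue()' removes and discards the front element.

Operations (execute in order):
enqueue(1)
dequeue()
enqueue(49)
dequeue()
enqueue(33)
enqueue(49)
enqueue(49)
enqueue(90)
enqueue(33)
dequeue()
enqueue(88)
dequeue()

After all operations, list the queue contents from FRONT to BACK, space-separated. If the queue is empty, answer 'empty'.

Answer: 49 90 33 88

Derivation:
enqueue(1): [1]
dequeue(): []
enqueue(49): [49]
dequeue(): []
enqueue(33): [33]
enqueue(49): [33, 49]
enqueue(49): [33, 49, 49]
enqueue(90): [33, 49, 49, 90]
enqueue(33): [33, 49, 49, 90, 33]
dequeue(): [49, 49, 90, 33]
enqueue(88): [49, 49, 90, 33, 88]
dequeue(): [49, 90, 33, 88]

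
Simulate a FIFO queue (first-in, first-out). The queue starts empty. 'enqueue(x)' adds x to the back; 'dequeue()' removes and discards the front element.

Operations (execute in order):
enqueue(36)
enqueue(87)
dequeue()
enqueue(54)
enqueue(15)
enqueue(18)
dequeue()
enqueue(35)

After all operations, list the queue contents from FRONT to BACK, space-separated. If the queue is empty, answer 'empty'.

enqueue(36): [36]
enqueue(87): [36, 87]
dequeue(): [87]
enqueue(54): [87, 54]
enqueue(15): [87, 54, 15]
enqueue(18): [87, 54, 15, 18]
dequeue(): [54, 15, 18]
enqueue(35): [54, 15, 18, 35]

Answer: 54 15 18 35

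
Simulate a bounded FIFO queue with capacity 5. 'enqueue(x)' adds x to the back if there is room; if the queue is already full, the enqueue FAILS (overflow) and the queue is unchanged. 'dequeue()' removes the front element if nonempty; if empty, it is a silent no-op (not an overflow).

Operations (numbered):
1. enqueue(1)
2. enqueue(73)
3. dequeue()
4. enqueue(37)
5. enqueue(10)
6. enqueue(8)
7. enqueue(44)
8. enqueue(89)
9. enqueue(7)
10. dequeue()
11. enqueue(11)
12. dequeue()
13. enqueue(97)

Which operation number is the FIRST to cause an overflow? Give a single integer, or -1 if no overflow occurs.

Answer: 8

Derivation:
1. enqueue(1): size=1
2. enqueue(73): size=2
3. dequeue(): size=1
4. enqueue(37): size=2
5. enqueue(10): size=3
6. enqueue(8): size=4
7. enqueue(44): size=5
8. enqueue(89): size=5=cap → OVERFLOW (fail)
9. enqueue(7): size=5=cap → OVERFLOW (fail)
10. dequeue(): size=4
11. enqueue(11): size=5
12. dequeue(): size=4
13. enqueue(97): size=5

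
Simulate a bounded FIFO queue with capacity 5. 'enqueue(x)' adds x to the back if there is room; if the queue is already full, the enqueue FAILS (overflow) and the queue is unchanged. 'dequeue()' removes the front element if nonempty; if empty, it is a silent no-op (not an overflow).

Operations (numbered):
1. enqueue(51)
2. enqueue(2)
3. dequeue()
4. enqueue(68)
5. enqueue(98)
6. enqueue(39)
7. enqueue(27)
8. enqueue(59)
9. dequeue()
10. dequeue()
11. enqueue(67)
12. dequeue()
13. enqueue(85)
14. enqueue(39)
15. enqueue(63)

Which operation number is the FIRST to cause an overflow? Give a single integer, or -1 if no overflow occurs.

1. enqueue(51): size=1
2. enqueue(2): size=2
3. dequeue(): size=1
4. enqueue(68): size=2
5. enqueue(98): size=3
6. enqueue(39): size=4
7. enqueue(27): size=5
8. enqueue(59): size=5=cap → OVERFLOW (fail)
9. dequeue(): size=4
10. dequeue(): size=3
11. enqueue(67): size=4
12. dequeue(): size=3
13. enqueue(85): size=4
14. enqueue(39): size=5
15. enqueue(63): size=5=cap → OVERFLOW (fail)

Answer: 8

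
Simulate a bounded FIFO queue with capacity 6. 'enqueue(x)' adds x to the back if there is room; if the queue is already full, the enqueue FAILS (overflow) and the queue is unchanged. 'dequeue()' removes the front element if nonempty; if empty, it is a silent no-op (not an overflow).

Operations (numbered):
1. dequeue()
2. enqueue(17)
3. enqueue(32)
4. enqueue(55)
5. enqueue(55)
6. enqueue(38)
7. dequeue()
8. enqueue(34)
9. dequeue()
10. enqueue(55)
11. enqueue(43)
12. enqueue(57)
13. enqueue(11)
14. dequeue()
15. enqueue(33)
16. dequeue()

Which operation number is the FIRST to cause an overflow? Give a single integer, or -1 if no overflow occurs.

1. dequeue(): empty, no-op, size=0
2. enqueue(17): size=1
3. enqueue(32): size=2
4. enqueue(55): size=3
5. enqueue(55): size=4
6. enqueue(38): size=5
7. dequeue(): size=4
8. enqueue(34): size=5
9. dequeue(): size=4
10. enqueue(55): size=5
11. enqueue(43): size=6
12. enqueue(57): size=6=cap → OVERFLOW (fail)
13. enqueue(11): size=6=cap → OVERFLOW (fail)
14. dequeue(): size=5
15. enqueue(33): size=6
16. dequeue(): size=5

Answer: 12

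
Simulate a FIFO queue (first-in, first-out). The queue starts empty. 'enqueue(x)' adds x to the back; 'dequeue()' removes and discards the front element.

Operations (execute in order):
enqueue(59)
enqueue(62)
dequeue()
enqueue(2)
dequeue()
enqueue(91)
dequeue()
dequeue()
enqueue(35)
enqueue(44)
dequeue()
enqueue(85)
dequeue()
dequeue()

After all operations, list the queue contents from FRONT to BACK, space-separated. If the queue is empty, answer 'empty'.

enqueue(59): [59]
enqueue(62): [59, 62]
dequeue(): [62]
enqueue(2): [62, 2]
dequeue(): [2]
enqueue(91): [2, 91]
dequeue(): [91]
dequeue(): []
enqueue(35): [35]
enqueue(44): [35, 44]
dequeue(): [44]
enqueue(85): [44, 85]
dequeue(): [85]
dequeue(): []

Answer: empty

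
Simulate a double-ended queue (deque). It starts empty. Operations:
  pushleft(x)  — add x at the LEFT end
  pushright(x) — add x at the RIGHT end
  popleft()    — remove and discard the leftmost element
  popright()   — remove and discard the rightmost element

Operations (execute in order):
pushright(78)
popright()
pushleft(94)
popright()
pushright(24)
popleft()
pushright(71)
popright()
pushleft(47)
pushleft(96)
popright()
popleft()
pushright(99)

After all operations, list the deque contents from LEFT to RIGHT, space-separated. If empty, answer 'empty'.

pushright(78): [78]
popright(): []
pushleft(94): [94]
popright(): []
pushright(24): [24]
popleft(): []
pushright(71): [71]
popright(): []
pushleft(47): [47]
pushleft(96): [96, 47]
popright(): [96]
popleft(): []
pushright(99): [99]

Answer: 99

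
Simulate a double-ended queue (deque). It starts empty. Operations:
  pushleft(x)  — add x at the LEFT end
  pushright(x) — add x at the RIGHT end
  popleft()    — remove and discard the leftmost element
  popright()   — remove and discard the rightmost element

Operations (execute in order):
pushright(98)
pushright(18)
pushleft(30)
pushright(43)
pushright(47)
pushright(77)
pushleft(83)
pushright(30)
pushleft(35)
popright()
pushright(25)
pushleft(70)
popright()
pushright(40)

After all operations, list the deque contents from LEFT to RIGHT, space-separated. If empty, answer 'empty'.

Answer: 70 35 83 30 98 18 43 47 77 40

Derivation:
pushright(98): [98]
pushright(18): [98, 18]
pushleft(30): [30, 98, 18]
pushright(43): [30, 98, 18, 43]
pushright(47): [30, 98, 18, 43, 47]
pushright(77): [30, 98, 18, 43, 47, 77]
pushleft(83): [83, 30, 98, 18, 43, 47, 77]
pushright(30): [83, 30, 98, 18, 43, 47, 77, 30]
pushleft(35): [35, 83, 30, 98, 18, 43, 47, 77, 30]
popright(): [35, 83, 30, 98, 18, 43, 47, 77]
pushright(25): [35, 83, 30, 98, 18, 43, 47, 77, 25]
pushleft(70): [70, 35, 83, 30, 98, 18, 43, 47, 77, 25]
popright(): [70, 35, 83, 30, 98, 18, 43, 47, 77]
pushright(40): [70, 35, 83, 30, 98, 18, 43, 47, 77, 40]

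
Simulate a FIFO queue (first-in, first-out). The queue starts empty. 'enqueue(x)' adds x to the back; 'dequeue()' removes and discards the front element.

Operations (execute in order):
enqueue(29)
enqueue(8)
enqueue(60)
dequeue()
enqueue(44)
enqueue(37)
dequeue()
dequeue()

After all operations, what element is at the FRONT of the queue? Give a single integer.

Answer: 44

Derivation:
enqueue(29): queue = [29]
enqueue(8): queue = [29, 8]
enqueue(60): queue = [29, 8, 60]
dequeue(): queue = [8, 60]
enqueue(44): queue = [8, 60, 44]
enqueue(37): queue = [8, 60, 44, 37]
dequeue(): queue = [60, 44, 37]
dequeue(): queue = [44, 37]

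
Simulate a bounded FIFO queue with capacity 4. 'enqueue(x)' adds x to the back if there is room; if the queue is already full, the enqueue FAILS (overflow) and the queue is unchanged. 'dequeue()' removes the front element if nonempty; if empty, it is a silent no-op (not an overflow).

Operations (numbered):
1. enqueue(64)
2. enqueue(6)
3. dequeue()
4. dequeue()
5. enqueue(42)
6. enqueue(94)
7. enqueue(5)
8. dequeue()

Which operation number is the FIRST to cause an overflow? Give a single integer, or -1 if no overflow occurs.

1. enqueue(64): size=1
2. enqueue(6): size=2
3. dequeue(): size=1
4. dequeue(): size=0
5. enqueue(42): size=1
6. enqueue(94): size=2
7. enqueue(5): size=3
8. dequeue(): size=2

Answer: -1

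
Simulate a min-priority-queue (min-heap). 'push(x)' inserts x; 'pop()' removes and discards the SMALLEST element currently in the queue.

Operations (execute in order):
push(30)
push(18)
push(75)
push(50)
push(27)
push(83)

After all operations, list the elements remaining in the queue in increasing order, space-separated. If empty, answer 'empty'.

Answer: 18 27 30 50 75 83

Derivation:
push(30): heap contents = [30]
push(18): heap contents = [18, 30]
push(75): heap contents = [18, 30, 75]
push(50): heap contents = [18, 30, 50, 75]
push(27): heap contents = [18, 27, 30, 50, 75]
push(83): heap contents = [18, 27, 30, 50, 75, 83]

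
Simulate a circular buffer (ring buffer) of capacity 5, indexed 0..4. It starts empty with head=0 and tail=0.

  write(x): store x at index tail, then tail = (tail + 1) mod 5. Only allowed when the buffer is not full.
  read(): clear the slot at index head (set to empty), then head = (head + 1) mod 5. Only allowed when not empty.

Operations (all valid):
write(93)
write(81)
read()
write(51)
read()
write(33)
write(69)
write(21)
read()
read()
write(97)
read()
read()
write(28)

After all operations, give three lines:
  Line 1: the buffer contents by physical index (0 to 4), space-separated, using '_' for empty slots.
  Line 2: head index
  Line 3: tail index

write(93): buf=[93 _ _ _ _], head=0, tail=1, size=1
write(81): buf=[93 81 _ _ _], head=0, tail=2, size=2
read(): buf=[_ 81 _ _ _], head=1, tail=2, size=1
write(51): buf=[_ 81 51 _ _], head=1, tail=3, size=2
read(): buf=[_ _ 51 _ _], head=2, tail=3, size=1
write(33): buf=[_ _ 51 33 _], head=2, tail=4, size=2
write(69): buf=[_ _ 51 33 69], head=2, tail=0, size=3
write(21): buf=[21 _ 51 33 69], head=2, tail=1, size=4
read(): buf=[21 _ _ 33 69], head=3, tail=1, size=3
read(): buf=[21 _ _ _ 69], head=4, tail=1, size=2
write(97): buf=[21 97 _ _ 69], head=4, tail=2, size=3
read(): buf=[21 97 _ _ _], head=0, tail=2, size=2
read(): buf=[_ 97 _ _ _], head=1, tail=2, size=1
write(28): buf=[_ 97 28 _ _], head=1, tail=3, size=2

Answer: _ 97 28 _ _
1
3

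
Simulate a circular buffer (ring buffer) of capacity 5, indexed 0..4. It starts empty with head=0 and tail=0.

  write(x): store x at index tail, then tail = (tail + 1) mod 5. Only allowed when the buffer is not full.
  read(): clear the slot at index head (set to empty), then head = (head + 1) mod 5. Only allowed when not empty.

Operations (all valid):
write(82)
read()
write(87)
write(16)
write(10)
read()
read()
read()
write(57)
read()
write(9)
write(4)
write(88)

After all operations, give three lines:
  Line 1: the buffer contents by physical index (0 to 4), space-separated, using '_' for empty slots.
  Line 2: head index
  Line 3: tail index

Answer: 9 4 88 _ _
0
3

Derivation:
write(82): buf=[82 _ _ _ _], head=0, tail=1, size=1
read(): buf=[_ _ _ _ _], head=1, tail=1, size=0
write(87): buf=[_ 87 _ _ _], head=1, tail=2, size=1
write(16): buf=[_ 87 16 _ _], head=1, tail=3, size=2
write(10): buf=[_ 87 16 10 _], head=1, tail=4, size=3
read(): buf=[_ _ 16 10 _], head=2, tail=4, size=2
read(): buf=[_ _ _ 10 _], head=3, tail=4, size=1
read(): buf=[_ _ _ _ _], head=4, tail=4, size=0
write(57): buf=[_ _ _ _ 57], head=4, tail=0, size=1
read(): buf=[_ _ _ _ _], head=0, tail=0, size=0
write(9): buf=[9 _ _ _ _], head=0, tail=1, size=1
write(4): buf=[9 4 _ _ _], head=0, tail=2, size=2
write(88): buf=[9 4 88 _ _], head=0, tail=3, size=3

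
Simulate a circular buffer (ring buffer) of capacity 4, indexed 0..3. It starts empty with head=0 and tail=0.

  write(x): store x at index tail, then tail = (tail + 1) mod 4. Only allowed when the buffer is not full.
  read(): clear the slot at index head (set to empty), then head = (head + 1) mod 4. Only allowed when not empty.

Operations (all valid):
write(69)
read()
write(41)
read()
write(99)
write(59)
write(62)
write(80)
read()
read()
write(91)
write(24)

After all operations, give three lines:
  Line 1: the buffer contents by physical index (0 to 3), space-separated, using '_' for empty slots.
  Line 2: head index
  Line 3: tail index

Answer: 62 80 91 24
0
0

Derivation:
write(69): buf=[69 _ _ _], head=0, tail=1, size=1
read(): buf=[_ _ _ _], head=1, tail=1, size=0
write(41): buf=[_ 41 _ _], head=1, tail=2, size=1
read(): buf=[_ _ _ _], head=2, tail=2, size=0
write(99): buf=[_ _ 99 _], head=2, tail=3, size=1
write(59): buf=[_ _ 99 59], head=2, tail=0, size=2
write(62): buf=[62 _ 99 59], head=2, tail=1, size=3
write(80): buf=[62 80 99 59], head=2, tail=2, size=4
read(): buf=[62 80 _ 59], head=3, tail=2, size=3
read(): buf=[62 80 _ _], head=0, tail=2, size=2
write(91): buf=[62 80 91 _], head=0, tail=3, size=3
write(24): buf=[62 80 91 24], head=0, tail=0, size=4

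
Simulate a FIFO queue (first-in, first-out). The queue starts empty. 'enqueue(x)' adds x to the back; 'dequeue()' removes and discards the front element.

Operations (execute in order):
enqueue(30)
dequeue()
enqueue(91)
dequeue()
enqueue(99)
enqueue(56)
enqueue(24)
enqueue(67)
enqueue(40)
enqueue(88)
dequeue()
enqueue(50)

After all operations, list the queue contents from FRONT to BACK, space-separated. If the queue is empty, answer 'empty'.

Answer: 56 24 67 40 88 50

Derivation:
enqueue(30): [30]
dequeue(): []
enqueue(91): [91]
dequeue(): []
enqueue(99): [99]
enqueue(56): [99, 56]
enqueue(24): [99, 56, 24]
enqueue(67): [99, 56, 24, 67]
enqueue(40): [99, 56, 24, 67, 40]
enqueue(88): [99, 56, 24, 67, 40, 88]
dequeue(): [56, 24, 67, 40, 88]
enqueue(50): [56, 24, 67, 40, 88, 50]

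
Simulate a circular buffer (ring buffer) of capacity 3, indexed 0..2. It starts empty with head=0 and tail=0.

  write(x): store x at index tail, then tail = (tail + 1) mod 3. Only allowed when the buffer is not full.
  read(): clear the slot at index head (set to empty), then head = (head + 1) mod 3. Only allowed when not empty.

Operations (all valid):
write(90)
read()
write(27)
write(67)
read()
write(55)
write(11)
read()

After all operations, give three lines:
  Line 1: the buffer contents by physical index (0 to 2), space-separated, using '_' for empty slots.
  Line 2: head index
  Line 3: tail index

write(90): buf=[90 _ _], head=0, tail=1, size=1
read(): buf=[_ _ _], head=1, tail=1, size=0
write(27): buf=[_ 27 _], head=1, tail=2, size=1
write(67): buf=[_ 27 67], head=1, tail=0, size=2
read(): buf=[_ _ 67], head=2, tail=0, size=1
write(55): buf=[55 _ 67], head=2, tail=1, size=2
write(11): buf=[55 11 67], head=2, tail=2, size=3
read(): buf=[55 11 _], head=0, tail=2, size=2

Answer: 55 11 _
0
2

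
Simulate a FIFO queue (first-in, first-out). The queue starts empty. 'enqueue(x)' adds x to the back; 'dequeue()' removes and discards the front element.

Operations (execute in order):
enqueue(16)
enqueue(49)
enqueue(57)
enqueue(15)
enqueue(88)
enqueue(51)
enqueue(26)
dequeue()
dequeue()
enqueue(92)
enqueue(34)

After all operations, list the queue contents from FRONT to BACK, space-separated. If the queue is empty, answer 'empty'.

Answer: 57 15 88 51 26 92 34

Derivation:
enqueue(16): [16]
enqueue(49): [16, 49]
enqueue(57): [16, 49, 57]
enqueue(15): [16, 49, 57, 15]
enqueue(88): [16, 49, 57, 15, 88]
enqueue(51): [16, 49, 57, 15, 88, 51]
enqueue(26): [16, 49, 57, 15, 88, 51, 26]
dequeue(): [49, 57, 15, 88, 51, 26]
dequeue(): [57, 15, 88, 51, 26]
enqueue(92): [57, 15, 88, 51, 26, 92]
enqueue(34): [57, 15, 88, 51, 26, 92, 34]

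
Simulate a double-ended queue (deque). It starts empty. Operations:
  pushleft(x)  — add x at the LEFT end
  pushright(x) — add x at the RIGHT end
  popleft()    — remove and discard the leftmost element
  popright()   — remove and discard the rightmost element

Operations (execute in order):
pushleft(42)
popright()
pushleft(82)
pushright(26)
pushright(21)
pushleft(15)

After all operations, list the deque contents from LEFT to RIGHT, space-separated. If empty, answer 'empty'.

pushleft(42): [42]
popright(): []
pushleft(82): [82]
pushright(26): [82, 26]
pushright(21): [82, 26, 21]
pushleft(15): [15, 82, 26, 21]

Answer: 15 82 26 21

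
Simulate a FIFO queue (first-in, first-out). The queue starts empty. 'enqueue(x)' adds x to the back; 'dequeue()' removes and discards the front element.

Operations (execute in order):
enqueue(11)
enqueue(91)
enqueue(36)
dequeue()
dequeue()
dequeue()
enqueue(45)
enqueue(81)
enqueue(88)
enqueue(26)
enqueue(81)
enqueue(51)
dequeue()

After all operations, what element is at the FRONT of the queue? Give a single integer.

enqueue(11): queue = [11]
enqueue(91): queue = [11, 91]
enqueue(36): queue = [11, 91, 36]
dequeue(): queue = [91, 36]
dequeue(): queue = [36]
dequeue(): queue = []
enqueue(45): queue = [45]
enqueue(81): queue = [45, 81]
enqueue(88): queue = [45, 81, 88]
enqueue(26): queue = [45, 81, 88, 26]
enqueue(81): queue = [45, 81, 88, 26, 81]
enqueue(51): queue = [45, 81, 88, 26, 81, 51]
dequeue(): queue = [81, 88, 26, 81, 51]

Answer: 81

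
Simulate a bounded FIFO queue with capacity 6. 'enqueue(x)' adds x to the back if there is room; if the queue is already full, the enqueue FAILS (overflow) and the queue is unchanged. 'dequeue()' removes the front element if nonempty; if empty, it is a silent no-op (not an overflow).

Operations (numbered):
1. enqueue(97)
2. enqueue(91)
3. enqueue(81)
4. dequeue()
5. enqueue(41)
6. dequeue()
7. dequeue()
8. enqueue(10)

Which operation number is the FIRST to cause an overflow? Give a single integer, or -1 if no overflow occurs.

1. enqueue(97): size=1
2. enqueue(91): size=2
3. enqueue(81): size=3
4. dequeue(): size=2
5. enqueue(41): size=3
6. dequeue(): size=2
7. dequeue(): size=1
8. enqueue(10): size=2

Answer: -1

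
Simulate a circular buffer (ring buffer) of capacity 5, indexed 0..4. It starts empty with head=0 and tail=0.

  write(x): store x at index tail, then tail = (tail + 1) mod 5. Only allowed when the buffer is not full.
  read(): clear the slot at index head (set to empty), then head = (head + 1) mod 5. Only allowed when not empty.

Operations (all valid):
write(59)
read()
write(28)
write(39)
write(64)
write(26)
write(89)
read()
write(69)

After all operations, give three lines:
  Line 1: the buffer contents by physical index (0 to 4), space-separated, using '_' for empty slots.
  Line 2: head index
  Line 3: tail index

write(59): buf=[59 _ _ _ _], head=0, tail=1, size=1
read(): buf=[_ _ _ _ _], head=1, tail=1, size=0
write(28): buf=[_ 28 _ _ _], head=1, tail=2, size=1
write(39): buf=[_ 28 39 _ _], head=1, tail=3, size=2
write(64): buf=[_ 28 39 64 _], head=1, tail=4, size=3
write(26): buf=[_ 28 39 64 26], head=1, tail=0, size=4
write(89): buf=[89 28 39 64 26], head=1, tail=1, size=5
read(): buf=[89 _ 39 64 26], head=2, tail=1, size=4
write(69): buf=[89 69 39 64 26], head=2, tail=2, size=5

Answer: 89 69 39 64 26
2
2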